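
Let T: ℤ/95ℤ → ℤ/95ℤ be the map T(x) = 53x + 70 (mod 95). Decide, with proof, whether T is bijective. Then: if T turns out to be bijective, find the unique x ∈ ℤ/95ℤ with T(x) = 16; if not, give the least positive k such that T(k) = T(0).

Suppose T(a) = T(b) in ℤ/95ℤ. Then 53a + 70 ≡ 53b + 70 (mod 95), hence 53(a − b) ≡ 0 (mod 95).
Since gcd(53, 95) = 1, 53 is invertible modulo 95, thus a − b ≡ 0 (mod 95), i.e. a = b.
We now compute 53⁻¹ mod 95 explicitly. Euclid's algorithm: 95 = 1·53 + 42, 53 = 1·42 + 11, 42 = 3·11 + 9, 11 = 1·9 + 2, 9 = 4·2 + 1; back-substituting gives 1 = 52·53 − 29·95, so 53⁻¹ ≡ 52 (mod 95).
Then y ↦ 52(y − 70) is a two-sided inverse to T, so every y ∈ ℤ/95ℤ has a preimage.
So T is bijective.
Since T is bijective, we compute T⁻¹(16): solve 53x + 70 ≡ 16 (mod 95), i.e. 53x ≡ 41 (mod 95).
Multiplying by 53⁻¹ = 52 gives x ≡ 52·41 = 2132 = 22·95 + 42 ≡ 42 (mod 95).
Check: T(42) = 53·42 + 70 = 2296 = 24·95 + 16 ≡ 16 (mod 95).

42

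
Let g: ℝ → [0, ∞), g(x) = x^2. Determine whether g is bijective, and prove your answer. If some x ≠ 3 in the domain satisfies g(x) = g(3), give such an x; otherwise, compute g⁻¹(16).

-3

g(3) = 9 = (−3)^2 = g(−3) (since 2 is even), with 3 ≠ −3. So g is not injective, hence not bijective.
For the follow-up, such an x exists: taking x = −3 ∈ ℝ gives g(−3) = 9 = g(3) with −3 ≠ 3.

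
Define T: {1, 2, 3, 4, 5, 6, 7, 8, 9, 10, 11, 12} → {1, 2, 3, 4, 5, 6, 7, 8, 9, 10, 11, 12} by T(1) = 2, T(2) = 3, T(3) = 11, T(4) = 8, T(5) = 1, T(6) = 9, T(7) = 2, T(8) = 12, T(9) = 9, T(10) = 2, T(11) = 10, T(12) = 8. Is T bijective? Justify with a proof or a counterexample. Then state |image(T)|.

T(1) = 2 = T(7) with 1 ≠ 7, so T is not injective, hence not bijective.
The image of T is {1, 2, 3, 8, 9, 10, 11, 12}, which has 8 elements.

8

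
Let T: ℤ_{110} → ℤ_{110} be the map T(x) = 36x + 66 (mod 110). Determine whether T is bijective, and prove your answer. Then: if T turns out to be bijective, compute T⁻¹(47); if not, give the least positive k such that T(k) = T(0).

We have gcd(36, 110) = 2 > 1. Taking u = 0 and v = 55: T(0) = 66 and T(55) = 36·55 + 66 = 2046 ≡ 66 (mod 110).
So T(0) = T(55) while 0 ≠ 55, therefore T is not injective, hence not bijective.
Since T is not bijective, we find the least positive k with T(k) = T(0): this means 36k ≡ 0 (mod 110), i.e. 110 ∣ 36k. Since gcd(36, 110) = 2, dividing through by 2 this holds exactly when 55 ∣ 18k, and as gcd(18, 55) = 1, exactly when 55 ∣ k.
The smallest positive such k is 55.

55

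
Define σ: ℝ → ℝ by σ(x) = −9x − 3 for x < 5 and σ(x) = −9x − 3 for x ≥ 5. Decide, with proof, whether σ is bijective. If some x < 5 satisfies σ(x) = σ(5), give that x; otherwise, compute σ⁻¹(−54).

17/3

Both pieces are strictly decreasing (slopes −9 and −9), so each is injective on its own interval.
The left piece maps (−∞, 5) onto (−48, ∞); the right piece maps [5, ∞) onto (−∞, −48].
Since −48 = −48, the images partition ℝ: σ is injective and surjective, hence bijective.
Because the two images are disjoint, no x < 5 has σ(x) = σ(5), so we compute σ⁻¹(−54): −54 lies in (−∞, −48], so solve −9x − 3 = −54: x = (−54 + 3)/(−9) = 17/3.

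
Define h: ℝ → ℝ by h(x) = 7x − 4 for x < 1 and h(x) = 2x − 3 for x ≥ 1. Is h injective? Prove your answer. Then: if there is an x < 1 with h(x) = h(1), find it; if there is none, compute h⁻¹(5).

Both pieces are strictly increasing (slopes 7 and 2), so each is injective on its own interval.
The left piece maps (−∞, 1) onto (−∞, 3); the right piece maps [1, ∞) onto [−1, ∞).
These images overlap. In particular h(1) = −1 (right piece), and solving 7x − 4 = −1 on the left piece gives x = 3/7 < 1.
So h(3/7) = h(1) with 3/7 ≠ 1, and h is not injective. This x = 3/7 is the requested value below 1.

3/7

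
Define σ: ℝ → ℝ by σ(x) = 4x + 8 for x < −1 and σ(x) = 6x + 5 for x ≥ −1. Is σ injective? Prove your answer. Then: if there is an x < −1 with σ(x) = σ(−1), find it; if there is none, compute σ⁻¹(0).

-9/4

Both pieces are strictly increasing (slopes 4 and 6), so each is injective on its own interval.
The left piece maps (−∞, −1) onto (−∞, 4); the right piece maps [−1, ∞) onto [−1, ∞).
These images overlap. In particular σ(−1) = −1 (right piece), and solving 4x + 8 = −1 on the left piece gives x = −9/4 < −1.
So σ(−9/4) = σ(−1) with −9/4 ≠ −1, and σ is not injective. This x = −9/4 is the requested value below −1.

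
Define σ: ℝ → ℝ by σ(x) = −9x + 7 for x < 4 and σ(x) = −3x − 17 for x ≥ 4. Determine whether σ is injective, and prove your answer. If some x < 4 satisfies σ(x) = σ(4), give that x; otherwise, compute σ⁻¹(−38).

Both pieces are strictly decreasing (slopes −9 and −3), so each is injective on its own interval.
The left piece maps (−∞, 4) onto (−29, ∞); the right piece maps [4, ∞) onto (−∞, −29].
These images are disjoint, so no value is attained by both pieces. So σ is injective.
Because the two images are disjoint, no x < 4 has σ(x) = σ(4), so we compute σ⁻¹(−38): −38 lies in (−∞, −29], so solve −3x − 17 = −38: x = (−38 + 17)/(−3) = 7.

7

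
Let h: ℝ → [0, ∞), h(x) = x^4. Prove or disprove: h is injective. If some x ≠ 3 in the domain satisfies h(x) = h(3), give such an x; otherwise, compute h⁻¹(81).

-3

h(3) = 81 = (−3)^4 = h(−3) (since 4 is even), with 3 ≠ −3. So h is not injective.
For the follow-up, such an x exists: taking x = −3 ∈ ℝ gives h(−3) = 81 = h(3) with −3 ≠ 3.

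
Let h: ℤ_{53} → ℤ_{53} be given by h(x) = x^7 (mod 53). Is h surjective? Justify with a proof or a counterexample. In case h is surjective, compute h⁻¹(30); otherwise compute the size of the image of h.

23

Since 53 is prime, the nonzero elements of ℤ_{53} form a cyclic group of order 52.
As gcd(7, 52) = 1, raising to the 7th power is a bijection on this group: if a^7 ≡ b^7 then (ab^{−1})^7 = 1, and the only element of order dividing gcd(7, 52) = 1 is 1, so a = b.
With h(0) = 0 this makes h injective on all of ℤ_{53}, hence bijective (finite equal-size domain and codomain). In particular h is surjective.
Since h is surjective, we find the preimage of 30. The inverse of x ↦ x^7 on (ℤ_{53})^× is x ↦ x^15, because 7·15 = 105 = 2·52 + 1 ≡ 1 (mod 52) and x^{52} = 1 for x ≠ 0 (Fermat). So h⁻¹(30) = 30^15 mod 53.
Repeated squaring mod 53: 30^1 ≡ 30, 30^2 ≡ 30² = 900 ≡ 52, 30^4 ≡ 52² = 2704 ≡ 1, 30^8 ≡ 1² = 1. Since 15 = 8 + 4 + 2 + 1, 30^15 ≡ 1·1·52·30: 1·1 = 1, then 1·52 = 52, then 52·30 = 1560 ≡ 23. So 30^15 ≡ 23 (mod 53).
Hence h⁻¹(30) = 23.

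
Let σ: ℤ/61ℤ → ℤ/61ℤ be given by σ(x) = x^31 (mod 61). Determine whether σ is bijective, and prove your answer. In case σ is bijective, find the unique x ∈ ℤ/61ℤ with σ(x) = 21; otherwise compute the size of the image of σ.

40

Since 61 is prime, the nonzero elements of ℤ/61ℤ form a cyclic group of order 60.
As gcd(31, 60) = 1, raising to the 31st power is a bijection on this group: if x_1^31 ≡ x_2^31 then (x_1x_2^{−1})^31 = 1, and the only element of order dividing gcd(31, 60) = 1 is 1, so x_1 = x_2.
With σ(0) = 0 this makes σ injective on all of ℤ/61ℤ, hence bijective (finite equal-size domain and codomain). In particular σ is bijective.
Since σ is bijective, we find the preimage of 21. The inverse of x ↦ x^31 on (ℤ/61ℤ)^× is x ↦ x^31, because 31·31 = 961 = 16·60 + 1 ≡ 1 (mod 60) and x^{60} = 1 for x ≠ 0 (Fermat). So σ⁻¹(21) = 21^31 mod 61.
Repeated squaring mod 61: 21^1 ≡ 21, 21^2 ≡ 21² = 441 ≡ 14, 21^4 ≡ 14² = 196 ≡ 13, 21^8 ≡ 13² = 169 ≡ 47, 21^16 ≡ 47² = 2209 ≡ 13. Since 31 = 16 + 8 + 4 + 2 + 1, 21^31 ≡ 13·47·13·14·21: 13·47 = 611 ≡ 1, then 1·13 = 13, then 13·14 = 182 ≡ 60, then 60·21 = 1260 ≡ 40. So 21^31 ≡ 40 (mod 61).
Hence σ⁻¹(21) = 40.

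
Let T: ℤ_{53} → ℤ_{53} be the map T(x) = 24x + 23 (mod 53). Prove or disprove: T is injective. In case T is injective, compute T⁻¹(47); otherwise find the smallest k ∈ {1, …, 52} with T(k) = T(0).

1

If T(s) = T(t), then 24s ≡ 24t (mod 53). Because gcd(24, 53) = 1, we may cancel 24 to get s ≡ t (mod 53).
Therefore T is injective.
We now compute 24⁻¹ mod 53 explicitly. Euclid's algorithm: 53 = 2·24 + 5, 24 = 4·5 + 4, 5 = 1·4 + 1; back-substituting gives 1 = 42·24 − 19·53, so 24⁻¹ ≡ 42 (mod 53).
Since T is injective, we compute T⁻¹(47): solve 24x + 23 ≡ 47 (mod 53), i.e. 24x ≡ 24 (mod 53).
Multiplying by 24⁻¹ = 42 gives x ≡ 42·24 = 1008 = 19·53 + 1 ≡ 1 (mod 53).
Check: T(1) = 24·1 + 23 = 47 ≡ 47 (mod 53).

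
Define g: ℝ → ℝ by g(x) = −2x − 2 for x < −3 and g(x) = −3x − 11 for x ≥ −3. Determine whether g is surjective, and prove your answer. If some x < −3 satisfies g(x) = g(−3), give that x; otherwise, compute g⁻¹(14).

-8

Both pieces are strictly decreasing (slopes −2 and −3), so each is injective on its own interval.
The left piece maps (−∞, −3) onto (4, ∞); the right piece maps [−3, ∞) onto (−∞, −2].
The union (4, ∞) ∪ (−∞, −2] omits the interval between 4 and −2; in particular 4 has no preimage. So g is not surjective.
Because the two images are disjoint, no x < −3 has g(x) = g(−3), so we compute g⁻¹(14): 14 lies in (4, ∞), so solve −2x − 2 = 14: x = (14 + 2)/(−2) = −8.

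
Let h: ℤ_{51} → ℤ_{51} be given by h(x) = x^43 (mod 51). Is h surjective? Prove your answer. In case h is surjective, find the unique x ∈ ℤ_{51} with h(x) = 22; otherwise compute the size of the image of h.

Computing x^43 mod 51 for each x (by repeated squaring, reducing mod 51 at every step), the values h(0), h(1), …, h(50) are: 0, 1, 8, 24, 13, 11, 39, 31, 2, 15, 37, 29, 6, 4, 44, 9, 16, 17, 18, 25, 41, 30, 28, 5, 48, 19, 32, 3, 46, 23, 21, 10, 26, 33, 34, 35, 42, 7, 47, 45, 22, 14, 36, 49, 20, 12, 40, 38, 27, 43, 50.
Every element of ℤ_{51} appears exactly once in this list, so h is a bijection, and in particular surjective.
Since h is surjective, we read off the preimage of 22 from the same table: h(40) = 22, so h⁻¹(22) = 40.

40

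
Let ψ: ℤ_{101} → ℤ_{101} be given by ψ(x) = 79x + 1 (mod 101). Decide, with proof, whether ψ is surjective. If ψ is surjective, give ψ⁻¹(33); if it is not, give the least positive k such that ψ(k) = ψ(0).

Recall: surjectivity means every element of the codomain has a preimage under ψ.
Since gcd(79, 101) = 1, 79 is invertible modulo 101. Euclid's algorithm: 101 = 1·79 + 22, 79 = 3·22 + 13, 22 = 1·13 + 9, 13 = 1·9 + 4, 9 = 2·4 + 1; back-substituting gives 1 = 78·79 − 61·101, so 79⁻¹ ≡ 78 (mod 101).
Then y ↦ 78(y − 1) is a two-sided inverse to ψ, so every y ∈ ℤ_{101} has a preimage.
Hence ψ is surjective.
Since ψ is surjective, we find ψ⁻¹(33): we need 79x ≡ 33 − 1 ≡ 32 (mod 101). Using 79⁻¹ = 78: x ≡ 78·32 = 2496 = 24·101 + 72, so x = 72.
Check: ψ(72) = 79·72 + 1 = 5689 = 56·101 + 33 ≡ 33 (mod 101).

72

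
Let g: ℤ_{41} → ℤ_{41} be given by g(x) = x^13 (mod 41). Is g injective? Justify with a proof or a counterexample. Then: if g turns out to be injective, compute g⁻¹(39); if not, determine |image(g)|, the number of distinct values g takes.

Since 41 is prime, the nonzero elements of ℤ_{41} form a cyclic group of order 40.
As gcd(13, 40) = 1, raising to the 13th power is a bijection on this group: if x_1^13 ≡ x_2^13 then (x_1x_2^{−1})^13 = 1, and the only element of order dividing gcd(13, 40) = 1 is 1, so x_1 = x_2.
With g(0) = 0 this makes g injective on all of ℤ_{41}, hence bijective (finite equal-size domain and codomain). In particular g is injective.
Since g is injective, we find the preimage of 39. The inverse of x ↦ x^13 on (ℤ_{41})^× is x ↦ x^37, because 13·37 = 481 = 12·40 + 1 ≡ 1 (mod 40) and x^{40} = 1 for x ≠ 0 (Fermat). So g⁻¹(39) = 39^37 mod 41.
Repeated squaring mod 41: 39^1 ≡ 39, 39^2 ≡ 39² = 1521 ≡ 4, 39^4 ≡ 4² = 16, 39^8 ≡ 16² = 256 ≡ 10, 39^16 ≡ 10² = 100 ≡ 18, 39^32 ≡ 18² = 324 ≡ 37. Since 37 = 32 + 4 + 1, 39^37 ≡ 37·16·39: 37·16 = 592 ≡ 18, then 18·39 = 702 ≡ 5. So 39^37 ≡ 5 (mod 41).
Hence g⁻¹(39) = 5.

5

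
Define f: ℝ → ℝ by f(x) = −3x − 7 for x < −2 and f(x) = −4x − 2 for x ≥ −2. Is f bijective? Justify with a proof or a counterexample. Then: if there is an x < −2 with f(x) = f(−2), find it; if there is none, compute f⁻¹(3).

Both pieces are strictly decreasing (slopes −3 and −4), so each is injective on its own interval.
The left piece maps (−∞, −2) onto (−1, ∞); the right piece maps [−2, ∞) onto (−∞, 6].
These images overlap. In particular f(−2) = 6 (right piece), and solving −3x − 7 = 6 on the left piece gives x = −13/3 < −2.
So f(−13/3) = f(−2) with −13/3 ≠ −2, and f is not injective, hence not bijective. This x = −13/3 is the requested value below −2.

-13/3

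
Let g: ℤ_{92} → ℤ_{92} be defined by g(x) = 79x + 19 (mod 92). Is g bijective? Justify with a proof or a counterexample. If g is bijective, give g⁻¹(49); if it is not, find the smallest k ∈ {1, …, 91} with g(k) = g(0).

26

Recall: g is injective when g(x_1) = g(x_2) forces x_1 = x_2.
If g(x_1) = g(x_2), then 79x_1 ≡ 79x_2 (mod 92). Because gcd(79, 92) = 1, we may cancel 79 to get x_1 ≡ x_2 (mod 92).
We now compute 79⁻¹ mod 92 explicitly. Euclid's algorithm: 92 = 1·79 + 13, 79 = 6·13 + 1; back-substituting gives 1 = 7·79 − 6·92, so 79⁻¹ ≡ 7 (mod 92).
For any y ∈ ℤ_{92}, x = 7(y − 19) mod 92 satisfies g(x) = 79·7(y − 19) + 19 ≡ y (since 79·7 ≡ 1 mod 92). So every y has a preimage.
Thus g is bijective.
Since g is bijective, we find g⁻¹(49): we need 79x ≡ 49 − 19 ≡ 30 (mod 92). Using 79⁻¹ = 7: x ≡ 7·30 = 210 = 2·92 + 26, so x = 26.
Check: g(26) = 79·26 + 19 = 2073 = 22·92 + 49 ≡ 49 (mod 92).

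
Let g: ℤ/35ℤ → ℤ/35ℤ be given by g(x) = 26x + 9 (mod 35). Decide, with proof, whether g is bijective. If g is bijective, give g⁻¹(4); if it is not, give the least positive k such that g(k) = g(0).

If g(a) = g(b), then 26a ≡ 26b (mod 35). Because gcd(26, 35) = 1, we may cancel 26 to get a ≡ b (mod 35).
We now compute 26⁻¹ mod 35 explicitly. Euclid's algorithm: 35 = 1·26 + 9, 26 = 2·9 + 8, 9 = 1·8 + 1; back-substituting gives 1 = 31·26 − 23·35, so 26⁻¹ ≡ 31 (mod 35).
Then y ↦ 31(y − 9) is a two-sided inverse to g, so every y ∈ ℤ/35ℤ has a preimage.
Therefore g is bijective.
Since g is bijective, we find g⁻¹(4): we need 26x ≡ 4 − 9 ≡ 30 (mod 35). Using 26⁻¹ = 31: x ≡ 31·30 = 930 = 26·35 + 20, so x = 20.
Check: g(20) = 26·20 + 9 = 529 = 15·35 + 4 ≡ 4 (mod 35).

20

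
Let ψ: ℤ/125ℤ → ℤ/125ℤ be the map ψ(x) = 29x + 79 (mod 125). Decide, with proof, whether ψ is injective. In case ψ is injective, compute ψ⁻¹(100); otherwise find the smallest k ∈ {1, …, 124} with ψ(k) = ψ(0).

74

If ψ(a) = ψ(b), then 29a ≡ 29b (mod 125). Because gcd(29, 125) = 1, we may cancel 29 to get a ≡ b (mod 125).
Hence ψ is injective.
We now compute 29⁻¹ mod 125 explicitly. Euclid's algorithm: 125 = 4·29 + 9, 29 = 3·9 + 2, 9 = 4·2 + 1; back-substituting gives 1 = 69·29 − 16·125, so 29⁻¹ ≡ 69 (mod 125).
Since ψ is injective, we find ψ⁻¹(100): we need 29x ≡ 100 − 79 ≡ 21 (mod 125). Using 29⁻¹ = 69: x ≡ 69·21 = 1449 = 11·125 + 74, so x = 74.
Check: ψ(74) = 29·74 + 79 = 2225 = 17·125 + 100 ≡ 100 (mod 125).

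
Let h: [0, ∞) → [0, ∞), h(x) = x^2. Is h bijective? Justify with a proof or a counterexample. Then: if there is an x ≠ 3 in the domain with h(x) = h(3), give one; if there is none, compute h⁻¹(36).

On [0, ∞), x ↦ x^2 is strictly increasing (injective) and for any y ∈ [0, ∞) the 2nd root y^{1/2} lies in [0, ∞) (surjective). So h is bijective.
Since x ↦ x^2 is strictly increasing on [0, ∞), it is injective there, so no x ≠ 3 in the domain has h(x) = h(3). We therefore compute h⁻¹(36) = 36^{1/2} = 6 (indeed 6^2 = 36).

6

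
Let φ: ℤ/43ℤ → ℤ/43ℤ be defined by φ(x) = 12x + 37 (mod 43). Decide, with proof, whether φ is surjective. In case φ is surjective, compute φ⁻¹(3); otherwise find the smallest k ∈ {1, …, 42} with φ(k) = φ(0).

33

Since gcd(12, 43) = 1, 12 is invertible modulo 43. Euclid's algorithm: 43 = 3·12 + 7, 12 = 1·7 + 5, 7 = 1·5 + 2, 5 = 2·2 + 1; back-substituting gives 1 = 18·12 − 5·43, so 12⁻¹ ≡ 18 (mod 43).
For any y ∈ ℤ/43ℤ, x = 18(y − 37) mod 43 satisfies φ(x) = 12·18(y − 37) + 37 ≡ y (since 12·18 ≡ 1 mod 43). So every y has a preimage.
Therefore φ is surjective.
Since φ is surjective, we compute φ⁻¹(3): solve 12x + 37 ≡ 3 (mod 43), i.e. 12x ≡ 9 (mod 43).
Multiplying by 12⁻¹ = 18 gives x ≡ 18·9 = 162 = 3·43 + 33 ≡ 33 (mod 43).
Check: φ(33) = 12·33 + 37 = 433 = 10·43 + 3 ≡ 3 (mod 43).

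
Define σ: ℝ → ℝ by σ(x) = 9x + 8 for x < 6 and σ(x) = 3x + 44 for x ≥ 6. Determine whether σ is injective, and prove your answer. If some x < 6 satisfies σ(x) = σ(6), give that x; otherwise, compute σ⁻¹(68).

Both pieces are strictly increasing (slopes 9 and 3), so each is injective on its own interval.
The left piece maps (−∞, 6) onto (−∞, 62); the right piece maps [6, ∞) onto [62, ∞).
These images are disjoint, so no value is attained by both pieces. So σ is injective.
Because the two images are disjoint, no x < 6 has σ(x) = σ(6), so we compute σ⁻¹(68): 68 lies in [62, ∞), so solve 3x + 44 = 68: x = (68 − 44)/3 = 8.

8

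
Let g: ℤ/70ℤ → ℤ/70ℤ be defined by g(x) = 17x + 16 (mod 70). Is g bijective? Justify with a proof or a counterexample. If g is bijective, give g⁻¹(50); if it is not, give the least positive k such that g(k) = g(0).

Recall that injectivity means: for all s, t in the domain, g(s) = g(t) implies s = t.
Suppose g(s) = g(t) in ℤ/70ℤ. Then 17s + 16 ≡ 17t + 16 (mod 70), hence 17(s − t) ≡ 0 (mod 70).
Since gcd(17, 70) = 1, 17 is invertible modulo 70, therefore s − t ≡ 0 (mod 70), i.e. s = t.
We now compute 17⁻¹ mod 70 explicitly. Euclid's algorithm: 70 = 4·17 + 2, 17 = 8·2 + 1; back-substituting gives 1 = 33·17 − 8·70, so 17⁻¹ ≡ 33 (mod 70).
Then y ↦ 33(y − 16) is a two-sided inverse to g, so every y ∈ ℤ/70ℤ has a preimage.
Thus g is bijective.
Since g is bijective, we find g⁻¹(50): we need 17x ≡ 50 − 16 ≡ 34 (mod 70). Using 17⁻¹ = 33: x ≡ 33·34 = 1122 = 16·70 + 2, so x = 2.
Check: g(2) = 17·2 + 16 = 50 ≡ 50 (mod 70).

2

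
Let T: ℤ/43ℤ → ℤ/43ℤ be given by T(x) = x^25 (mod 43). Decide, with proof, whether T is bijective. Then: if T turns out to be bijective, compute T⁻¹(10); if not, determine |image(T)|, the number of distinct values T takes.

Since 43 is prime, the nonzero elements of ℤ/43ℤ form a cyclic group of order 42.
As gcd(25, 42) = 1, raising to the 25th power is a bijection on this group: if s^25 ≡ t^25 then (st^{−1})^25 = 1, and the only element of order dividing gcd(25, 42) = 1 is 1, so s = t.
With T(0) = 0 this makes T injective on all of ℤ/43ℤ, hence bijective (finite equal-size domain and codomain). In particular T is bijective.
Since T is bijective, we find the preimage of 10. The inverse of x ↦ x^25 on (ℤ/43ℤ)^× is x ↦ x^37, because 25·37 = 925 = 22·42 + 1 ≡ 1 (mod 42) and x^{42} = 1 for x ≠ 0 (Fermat). So T⁻¹(10) = 10^37 mod 43.
Repeated squaring mod 43: 10^1 ≡ 10, 10^2 ≡ 10² = 100 ≡ 14, 10^4 ≡ 14² = 196 ≡ 24, 10^8 ≡ 24² = 576 ≡ 17, 10^16 ≡ 17² = 289 ≡ 31, 10^32 ≡ 31² = 961 ≡ 15. Since 37 = 32 + 4 + 1, 10^37 ≡ 15·24·10: 15·24 = 360 ≡ 16, then 16·10 = 160 ≡ 31. So 10^37 ≡ 31 (mod 43).
Hence T⁻¹(10) = 31.

31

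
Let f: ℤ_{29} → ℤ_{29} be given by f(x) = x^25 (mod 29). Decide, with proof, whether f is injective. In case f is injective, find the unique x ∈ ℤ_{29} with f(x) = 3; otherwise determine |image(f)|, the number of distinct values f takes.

21

Since 29 is prime, the nonzero elements of ℤ_{29} form a cyclic group of order 28.
As gcd(25, 28) = 1, raising to the 25th power is a bijection on this group: if x_1^25 ≡ x_2^25 then (x_1x_2^{−1})^25 = 1, and the only element of order dividing gcd(25, 28) = 1 is 1, so x_1 = x_2.
With f(0) = 0 this makes f injective on all of ℤ_{29}, hence bijective (finite equal-size domain and codomain). In particular f is injective.
Since f is injective, we find the preimage of 3. The inverse of x ↦ x^25 on (ℤ_{29})^× is x ↦ x^9, because 25·9 = 225 = 8·28 + 1 ≡ 1 (mod 28) and x^{28} = 1 for x ≠ 0 (Fermat). So f⁻¹(3) = 3^9 mod 29.
Repeated squaring mod 29: 3^1 ≡ 3, 3^2 ≡ 3² = 9, 3^4 ≡ 9² = 81 ≡ 23, 3^8 ≡ 23² = 529 ≡ 7. Since 9 = 8 + 1, 3^9 ≡ 7·3: 7·3 = 21. So 3^9 ≡ 21 (mod 29).
Hence f⁻¹(3) = 21.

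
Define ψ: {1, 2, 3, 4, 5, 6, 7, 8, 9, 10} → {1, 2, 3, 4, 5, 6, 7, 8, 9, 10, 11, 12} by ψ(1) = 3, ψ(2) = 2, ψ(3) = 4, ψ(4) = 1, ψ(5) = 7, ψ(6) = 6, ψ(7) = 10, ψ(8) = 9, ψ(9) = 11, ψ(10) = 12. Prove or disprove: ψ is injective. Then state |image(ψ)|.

10

The values ψ(1), …, ψ(10) are 3, 2, 4, 1, 7, 6, 10, 9, 11, 12 — all distinct.
So ψ(x_1) = ψ(x_2) only when x_1 = x_2, and ψ is injective.
The image of ψ is {1, 2, 3, 4, 6, 7, 9, 10, 11, 12}, which has 10 elements.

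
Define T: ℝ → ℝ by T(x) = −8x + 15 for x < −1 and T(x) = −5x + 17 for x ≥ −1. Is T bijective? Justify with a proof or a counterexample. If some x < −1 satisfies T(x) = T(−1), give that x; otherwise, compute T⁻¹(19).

-2/5

Both pieces are strictly decreasing (slopes −8 and −5), so each is injective on its own interval.
The left piece maps (−∞, −1) onto (23, ∞); the right piece maps [−1, ∞) onto (−∞, 22].
The images leave a gap (23 has no preimage), so T is not surjective, hence not bijective.
Because the two images are disjoint, no x < −1 has T(x) = T(−1), so we compute T⁻¹(19): 19 lies in (−∞, 22], so solve −5x + 17 = 19: x = (19 − 17)/(−5) = −2/5.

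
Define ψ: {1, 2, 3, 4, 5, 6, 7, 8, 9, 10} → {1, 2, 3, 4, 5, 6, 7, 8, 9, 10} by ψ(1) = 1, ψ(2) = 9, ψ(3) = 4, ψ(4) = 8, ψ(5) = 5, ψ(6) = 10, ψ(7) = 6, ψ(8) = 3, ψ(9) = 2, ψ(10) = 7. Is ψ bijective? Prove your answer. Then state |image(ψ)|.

10

The values 1, 9, 4, 8, 5, 10, 6, 3, 2, 7 are a permutation of {1, 2, 3, 4, 5, 6, 7, 8, 9, 10}: each element appears exactly once.
So ψ is injective and surjective, hence bijective.
The image of ψ is {1, 2, 3, 4, 5, 6, 7, 8, 9, 10}, which has 10 elements.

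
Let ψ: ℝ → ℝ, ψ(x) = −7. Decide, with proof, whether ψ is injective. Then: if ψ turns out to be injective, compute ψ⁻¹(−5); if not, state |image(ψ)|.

1

ψ(0) = −7 = ψ(1) with 0 ≠ 1, so ψ is not injective.
Since ψ is not injective, we state |image(ψ)|: the image of ψ is {−7}, which has 1 element.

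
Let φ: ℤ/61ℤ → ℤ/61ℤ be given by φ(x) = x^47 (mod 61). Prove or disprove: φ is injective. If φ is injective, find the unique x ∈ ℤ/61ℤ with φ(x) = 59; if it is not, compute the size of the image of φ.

Since 61 is prime, the nonzero elements of ℤ/61ℤ form a cyclic group of order 60.
As gcd(47, 60) = 1, raising to the 47th power is a bijection on this group: if s^47 ≡ t^47 then (st^{−1})^47 = 1, and the only element of order dividing gcd(47, 60) = 1 is 1, so s = t.
With φ(0) = 0 this makes φ injective on all of ℤ/61ℤ, hence bijective (finite equal-size domain and codomain). In particular φ is injective.
Since φ is injective, we find the preimage of 59. The inverse of x ↦ x^47 on (ℤ/61ℤ)^× is x ↦ x^23, because 47·23 = 1081 = 18·60 + 1 ≡ 1 (mod 60) and x^{60} = 1 for x ≠ 0 (Fermat). So φ⁻¹(59) = 59^23 mod 61.
Repeated squaring mod 61: 59^1 ≡ 59, 59^2 ≡ 59² = 3481 ≡ 4, 59^4 ≡ 4² = 16, 59^8 ≡ 16² = 256 ≡ 12, 59^16 ≡ 12² = 144 ≡ 22. Since 23 = 16 + 4 + 2 + 1, 59^23 ≡ 22·16·4·59: 22·16 = 352 ≡ 47, then 47·4 = 188 ≡ 5, then 5·59 = 295 ≡ 51. So 59^23 ≡ 51 (mod 61).
Hence φ⁻¹(59) = 51.

51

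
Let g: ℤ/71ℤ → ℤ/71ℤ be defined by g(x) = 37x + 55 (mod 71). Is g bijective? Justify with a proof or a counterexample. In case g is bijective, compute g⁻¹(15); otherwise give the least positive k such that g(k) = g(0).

68

Recall: g is injective if g(u) = g(v) implies u = v.
Suppose g(u) = g(v) in ℤ/71ℤ. Then 37u + 55 ≡ 37v + 55 (mod 71), hence 37(u − v) ≡ 0 (mod 71).
Since gcd(37, 71) = 1, 37 is invertible modulo 71, therefore u − v ≡ 0 (mod 71), i.e. u = v.
We now compute 37⁻¹ mod 71 explicitly. Euclid's algorithm: 71 = 1·37 + 34, 37 = 1·34 + 3, 34 = 11·3 + 1; back-substituting gives 1 = 48·37 − 25·71, so 37⁻¹ ≡ 48 (mod 71).
Then y ↦ 48(y − 55) is a two-sided inverse to g, so every y ∈ ℤ/71ℤ has a preimage.
Hence g is bijective.
Since g is bijective, we compute g⁻¹(15): solve 37x + 55 ≡ 15 (mod 71), i.e. 37x ≡ 31 (mod 71).
Multiplying by 37⁻¹ = 48 gives x ≡ 48·31 = 1488 = 20·71 + 68 ≡ 68 (mod 71).
Check: g(68) = 37·68 + 55 = 2571 = 36·71 + 15 ≡ 15 (mod 71).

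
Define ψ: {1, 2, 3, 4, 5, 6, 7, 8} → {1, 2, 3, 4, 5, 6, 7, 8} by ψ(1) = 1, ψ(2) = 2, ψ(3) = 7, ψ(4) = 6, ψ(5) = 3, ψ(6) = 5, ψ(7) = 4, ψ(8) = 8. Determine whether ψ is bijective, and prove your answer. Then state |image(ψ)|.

The values 1, 2, 7, 6, 3, 5, 4, 8 are a permutation of {1, 2, 3, 4, 5, 6, 7, 8}: each element appears exactly once.
So ψ is injective and surjective, hence bijective.
The image of ψ is {1, 2, 3, 4, 5, 6, 7, 8}, which has 8 elements.

8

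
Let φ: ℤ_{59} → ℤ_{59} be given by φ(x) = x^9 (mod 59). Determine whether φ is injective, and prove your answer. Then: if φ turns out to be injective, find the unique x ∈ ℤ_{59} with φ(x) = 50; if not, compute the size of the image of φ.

24

Since 59 is prime, the nonzero elements of ℤ_{59} form a cyclic group of order 58.
As gcd(9, 58) = 1, raising to the 9th power is a bijection on this group: if s^9 ≡ t^9 then (st^{−1})^9 = 1, and the only element of order dividing gcd(9, 58) = 1 is 1, so s = t.
With φ(0) = 0 this makes φ injective on all of ℤ_{59}, hence bijective (finite equal-size domain and codomain). In particular φ is injective.
Since φ is injective, we find the preimage of 50. The inverse of x ↦ x^9 on (ℤ_{59})^× is x ↦ x^13, because 9·13 = 117 = 2·58 + 1 ≡ 1 (mod 58) and x^{58} = 1 for x ≠ 0 (Fermat). So φ⁻¹(50) = 50^13 mod 59.
Repeated squaring mod 59: 50^1 ≡ 50, 50^2 ≡ 50² = 2500 ≡ 22, 50^4 ≡ 22² = 484 ≡ 12, 50^8 ≡ 12² = 144 ≡ 26. Since 13 = 8 + 4 + 1, 50^13 ≡ 26·12·50: 26·12 = 312 ≡ 17, then 17·50 = 850 ≡ 24. So 50^13 ≡ 24 (mod 59).
Hence φ⁻¹(50) = 24.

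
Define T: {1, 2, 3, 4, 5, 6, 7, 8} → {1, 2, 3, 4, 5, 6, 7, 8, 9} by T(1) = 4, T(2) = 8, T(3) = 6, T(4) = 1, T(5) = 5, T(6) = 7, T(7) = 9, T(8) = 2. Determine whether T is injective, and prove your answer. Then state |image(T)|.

8

The values T(1), …, T(8) are 4, 8, 6, 1, 5, 7, 9, 2 — all distinct.
So T(x_1) = T(x_2) only when x_1 = x_2, and T is injective.
The image of T is {1, 2, 4, 5, 6, 7, 8, 9}, which has 8 elements.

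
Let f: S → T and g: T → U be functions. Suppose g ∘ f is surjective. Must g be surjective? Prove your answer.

surjective

Let c ∈ U. Since g ∘ f is surjective, some a ∈ S has g(f(a)) = c. Then b = f(a) ∈ T satisfies g(b) = c. So g is surjective.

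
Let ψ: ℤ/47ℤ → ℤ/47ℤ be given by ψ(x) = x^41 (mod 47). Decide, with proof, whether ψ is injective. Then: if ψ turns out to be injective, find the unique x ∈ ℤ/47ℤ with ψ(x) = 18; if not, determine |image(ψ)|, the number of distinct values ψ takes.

Since 47 is prime, the nonzero elements of ℤ/47ℤ form a cyclic group of order 46.
As gcd(41, 46) = 1, raising to the 41st power is a bijection on this group: if x_1^41 ≡ x_2^41 then (x_1x_2^{−1})^41 = 1, and the only element of order dividing gcd(41, 46) = 1 is 1, so x_1 = x_2.
With ψ(0) = 0 this makes ψ injective on all of ℤ/47ℤ, hence bijective (finite equal-size domain and codomain). In particular ψ is injective.
Since ψ is injective, we find the preimage of 18. The inverse of x ↦ x^41 on (ℤ/47ℤ)^× is x ↦ x^9, because 41·9 = 369 = 8·46 + 1 ≡ 1 (mod 46) and x^{46} = 1 for x ≠ 0 (Fermat). So ψ⁻¹(18) = 18^9 mod 47.
Repeated squaring mod 47: 18^1 ≡ 18, 18^2 ≡ 18² = 324 ≡ 42, 18^4 ≡ 42² = 1764 ≡ 25, 18^8 ≡ 25² = 625 ≡ 14. Since 9 = 8 + 1, 18^9 ≡ 14·18: 14·18 = 252 ≡ 17. So 18^9 ≡ 17 (mod 47).
Hence ψ⁻¹(18) = 17.

17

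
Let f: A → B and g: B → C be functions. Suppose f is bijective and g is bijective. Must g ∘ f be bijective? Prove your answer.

Injectivity: if g(f(u)) = g(f(v)) then f(u) = f(v) (g injective) so u = v (f injective).
Surjectivity: for c ∈ C pick b with g(b) = c, then a with f(a) = b; then (g ∘ f)(a) = c.
Therefore g ∘ f is bijective.

bijective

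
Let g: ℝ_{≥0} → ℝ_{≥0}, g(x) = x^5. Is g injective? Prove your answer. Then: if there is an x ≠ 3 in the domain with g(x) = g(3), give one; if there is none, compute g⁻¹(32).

On ℝ_{≥0}, x ↦ x^5 is strictly increasing, so g(x_1) = g(x_2) forces x_1 = x_2. Thus g is injective.
Since x ↦ x^5 is strictly increasing on ℝ_{≥0}, it is injective there, so no x ≠ 3 in the domain has g(x) = g(3). We therefore compute g⁻¹(32) = 32^{1/5} = 2 (indeed 2^5 = 32).

2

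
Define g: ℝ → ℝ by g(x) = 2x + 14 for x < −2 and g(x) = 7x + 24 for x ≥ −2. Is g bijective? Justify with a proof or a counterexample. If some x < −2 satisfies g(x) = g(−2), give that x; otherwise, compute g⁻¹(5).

-9/2

Both pieces are strictly increasing (slopes 2 and 7), so each is injective on its own interval.
The left piece maps (−∞, −2) onto (−∞, 10); the right piece maps [−2, ∞) onto [10, ∞).
Since 10 = 10, the images partition ℝ: g is injective and surjective, hence bijective.
Because the two images are disjoint, no x < −2 has g(x) = g(−2), so we compute g⁻¹(5): 5 lies in (−∞, 10), so solve 2x + 14 = 5: x = (5 − 14)/2 = −9/2.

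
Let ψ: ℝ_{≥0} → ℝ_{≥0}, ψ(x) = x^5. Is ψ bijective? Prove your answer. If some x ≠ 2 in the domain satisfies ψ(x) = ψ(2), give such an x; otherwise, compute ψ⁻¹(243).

On ℝ_{≥0}, x ↦ x^5 is strictly increasing (injective) and for any y ∈ ℝ_{≥0} the 5th root y^{1/5} lies in ℝ_{≥0} (surjective). So ψ is bijective.
Since x ↦ x^5 is strictly increasing on ℝ_{≥0}, it is injective there, so no x ≠ 2 in the domain has ψ(x) = ψ(2). We therefore compute ψ⁻¹(243) = 243^{1/5} = 3 (indeed 3^5 = 243).

3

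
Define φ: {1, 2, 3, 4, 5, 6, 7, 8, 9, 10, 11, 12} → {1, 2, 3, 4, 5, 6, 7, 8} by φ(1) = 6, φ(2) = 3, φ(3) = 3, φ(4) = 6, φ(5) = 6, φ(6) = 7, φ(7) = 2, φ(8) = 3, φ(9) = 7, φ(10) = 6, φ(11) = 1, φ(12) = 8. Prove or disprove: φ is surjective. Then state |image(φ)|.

No element maps to 4, so φ is not surjective.
The image of φ is {1, 2, 3, 6, 7, 8}, which has 6 elements.

6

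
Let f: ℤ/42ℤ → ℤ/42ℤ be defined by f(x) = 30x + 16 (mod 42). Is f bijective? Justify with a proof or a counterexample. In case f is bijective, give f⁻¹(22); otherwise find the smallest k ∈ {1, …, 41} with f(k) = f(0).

We have gcd(30, 42) = 6 > 1. Taking a = 0 and b = 7: f(0) = 16 and f(7) = 30·7 + 16 = 226 ≡ 16 (mod 42).
So f(0) = f(7) while 0 ≠ 7, therefore f is not injective, hence not bijective.
Since f is not bijective, we find the least positive k with f(k) = f(0): this means 30k ≡ 0 (mod 42), i.e. 42 ∣ 30k. Since gcd(30, 42) = 6, dividing through by 6 this holds exactly when 7 ∣ 5k, and as gcd(5, 7) = 1, exactly when 7 ∣ k.
The smallest positive such k is 7.

7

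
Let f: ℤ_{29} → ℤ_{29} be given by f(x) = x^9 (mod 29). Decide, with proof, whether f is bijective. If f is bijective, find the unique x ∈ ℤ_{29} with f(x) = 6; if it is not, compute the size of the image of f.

Since 29 is prime, the nonzero elements of ℤ_{29} form a cyclic group of order 28.
As gcd(9, 28) = 1, raising to the 9th power is a bijection on this group: if s^9 ≡ t^9 then (st^{−1})^9 = 1, and the only element of order dividing gcd(9, 28) = 1 is 1, so s = t.
With f(0) = 0 this makes f injective on all of ℤ_{29}, hence bijective (finite equal-size domain and codomain). In particular f is bijective.
Since f is bijective, we find the preimage of 6. The inverse of x ↦ x^9 on (ℤ_{29})^× is x ↦ x^25, because 9·25 = 225 = 8·28 + 1 ≡ 1 (mod 28) and x^{28} = 1 for x ≠ 0 (Fermat). So f⁻¹(6) = 6^25 mod 29.
Repeated squaring mod 29: 6^1 ≡ 6, 6^2 ≡ 6² = 36 ≡ 7, 6^4 ≡ 7² = 49 ≡ 20, 6^8 ≡ 20² = 400 ≡ 23, 6^16 ≡ 23² = 529 ≡ 7. Since 25 = 16 + 8 + 1, 6^25 ≡ 7·23·6: 7·23 = 161 ≡ 16, then 16·6 = 96 ≡ 9. So 6^25 ≡ 9 (mod 29).
Hence f⁻¹(6) = 9.

9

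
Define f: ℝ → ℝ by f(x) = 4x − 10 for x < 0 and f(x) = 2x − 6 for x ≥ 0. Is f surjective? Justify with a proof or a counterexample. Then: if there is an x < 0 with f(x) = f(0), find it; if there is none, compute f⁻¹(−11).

-1/4

Both pieces are strictly increasing (slopes 4 and 2), so each is injective on its own interval.
The left piece maps (−∞, 0) onto (−∞, −10); the right piece maps [0, ∞) onto [−6, ∞).
The union (−∞, −10) ∪ [−6, ∞) omits the interval between −10 and −6; in particular −10 has no preimage. So f is not surjective.
Because the two images are disjoint, no x < 0 has f(x) = f(0), so we compute f⁻¹(−11): −11 lies in (−∞, −10), so solve 4x − 10 = −11: x = (−11 + 10)/4 = −1/4.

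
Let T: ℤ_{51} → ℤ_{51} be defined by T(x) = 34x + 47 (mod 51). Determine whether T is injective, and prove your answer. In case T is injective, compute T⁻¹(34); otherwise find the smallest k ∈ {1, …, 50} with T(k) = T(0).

We have gcd(34, 51) = 17 > 1. Taking a = 0 and b = 3: T(0) = 47 and T(3) = 34·3 + 47 = 149 ≡ 47 (mod 51).
So T(0) = T(3) while 0 ≠ 3, therefore T is not injective.
Since T is not injective, we find the least positive k with T(k) = T(0): this means 34k ≡ 0 (mod 51), i.e. 51 ∣ 34k. Since gcd(34, 51) = 17, dividing through by 17 this holds exactly when 3 ∣ 2k, and as gcd(2, 3) = 1, exactly when 3 ∣ k.
The smallest positive such k is 3.

3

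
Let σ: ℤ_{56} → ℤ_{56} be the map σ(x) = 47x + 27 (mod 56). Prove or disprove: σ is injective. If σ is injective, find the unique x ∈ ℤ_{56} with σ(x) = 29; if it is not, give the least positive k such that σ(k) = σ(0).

If σ(s) = σ(t), then 47s ≡ 47t (mod 56). Because gcd(47, 56) = 1, we may cancel 47 to get s ≡ t (mod 56).
Hence σ is injective.
We now compute 47⁻¹ mod 56 explicitly. Euclid's algorithm: 56 = 1·47 + 9, 47 = 5·9 + 2, 9 = 4·2 + 1; back-substituting gives 1 = 31·47 − 26·56, so 47⁻¹ ≡ 31 (mod 56).
Since σ is injective, we compute σ⁻¹(29): solve 47x + 27 ≡ 29 (mod 56), i.e. 47x ≡ 2 (mod 56).
Multiplying by 47⁻¹ = 31 gives x ≡ 31·2 = 62 = 1·56 + 6 ≡ 6 (mod 56).
Check: σ(6) = 47·6 + 27 = 309 = 5·56 + 29 ≡ 29 (mod 56).

6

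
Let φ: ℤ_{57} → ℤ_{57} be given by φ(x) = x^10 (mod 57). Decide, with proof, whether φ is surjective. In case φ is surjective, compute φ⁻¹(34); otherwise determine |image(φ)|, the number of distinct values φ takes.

20

φ(8): Repeated squaring mod 57: 8^1 ≡ 8, 8^2 ≡ 8² = 64 ≡ 7, 8^4 ≡ 7² = 49, 8^8 ≡ 49² = 2401 ≡ 7. Since 10 = 8 + 2, 8^10 ≡ 7·7: 7·7 = 49. So 8^10 ≡ 49 (mod 57).
φ(11): Repeated squaring mod 57: 11^1 ≡ 11, 11^2 ≡ 11² = 121 ≡ 7, 11^4 ≡ 7² = 49, 11^8 ≡ 49² = 2401 ≡ 7. Since 10 = 8 + 2, 11^10 ≡ 7·7: 7·7 = 49. So 11^10 ≡ 49 (mod 57).
So φ(8) = φ(11) = 49 while 8 ≠ 11, therefore φ is not injective.
A non-injective map from the 57-element set ℤ_{57} to itself takes at most 56 distinct values, so it cannot be surjective. Therefore φ is not surjective.
Since φ is not surjective, we determine |image(φ)|. Computing x^10 mod 57 for each x (by repeated squaring, reducing mod 57 at every step), the values φ(0), φ(1), …, φ(56) are: 0, 1, 55, 54, 4, 43, 6, 7, 49, 9, 28, 49, 45, 25, 43, 42, 16, 55, 39, 19, 1, 36, 16, 4, 24, 25, 7, 30, 28, 28, 30, 7, 25, 24, 4, 16, 36, 1, 19, 39, 55, 16, 42, 43, 25, 45, 49, 28, 9, 49, 7, 6, 43, 4, 54, 55, 1.
The distinct values are {0, 1, 4, 6, 7, 9, 16, 19, 24, 25, 28, 30, 36, 39, 42, 43, 45, 49, 54, 55}; there are 20 of them.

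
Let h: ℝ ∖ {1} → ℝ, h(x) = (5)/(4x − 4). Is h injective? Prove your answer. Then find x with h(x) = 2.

Suppose h(a) = h(b). Cross-multiplying: (5)(4b − 4) = (5)(4a − 4).
Expanding both sides and cancelling the symmetric terms leaves −20·(a − b) = 0. Since −20 ≠ 0, a = b. Hence h is injective.
Solving h(x) = 2: cross-multiplying gives 5 = 2(4x − 4), which rearranges to −8x = −13, so x = 13/8.

13/8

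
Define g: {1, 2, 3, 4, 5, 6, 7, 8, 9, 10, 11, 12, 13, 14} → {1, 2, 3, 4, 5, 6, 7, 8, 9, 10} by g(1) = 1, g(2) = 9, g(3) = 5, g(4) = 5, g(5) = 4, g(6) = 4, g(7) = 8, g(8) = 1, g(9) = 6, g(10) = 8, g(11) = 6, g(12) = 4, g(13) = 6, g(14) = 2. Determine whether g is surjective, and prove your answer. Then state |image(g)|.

No element maps to 3, so g is not surjective.
The image of g is {1, 2, 4, 5, 6, 8, 9}, which has 7 elements.

7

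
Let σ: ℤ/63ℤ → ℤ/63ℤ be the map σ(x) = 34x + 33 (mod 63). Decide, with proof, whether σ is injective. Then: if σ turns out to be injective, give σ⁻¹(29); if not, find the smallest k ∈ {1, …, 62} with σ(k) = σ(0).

11

Recall: injectivity means: for all x_1, x_2 in the domain, σ(x_1) = σ(x_2) implies x_1 = x_2.
If σ(x_1) = σ(x_2), then 34x_1 ≡ 34x_2 (mod 63). Because gcd(34, 63) = 1, we may cancel 34 to get x_1 ≡ x_2 (mod 63).
Therefore σ is injective.
We now compute 34⁻¹ mod 63 explicitly. Euclid's algorithm: 63 = 1·34 + 29, 34 = 1·29 + 5, 29 = 5·5 + 4, 5 = 1·4 + 1; back-substituting gives 1 = 13·34 − 7·63, so 34⁻¹ ≡ 13 (mod 63).
Since σ is injective, we find σ⁻¹(29): we need 34x ≡ 29 − 33 ≡ 59 (mod 63). Using 34⁻¹ = 13: x ≡ 13·59 = 767 = 12·63 + 11, so x = 11.
Check: σ(11) = 34·11 + 33 = 407 = 6·63 + 29 ≡ 29 (mod 63).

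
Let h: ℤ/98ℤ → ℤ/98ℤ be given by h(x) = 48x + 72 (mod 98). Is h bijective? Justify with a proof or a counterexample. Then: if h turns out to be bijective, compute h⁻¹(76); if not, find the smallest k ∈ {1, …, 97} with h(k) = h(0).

Recall: injectivity means: for all x_1, x_2 in the domain, h(x_1) = h(x_2) implies x_1 = x_2.
We have gcd(48, 98) = 2 > 1. Taking x_1 = 0 and x_2 = 49: h(0) = 72 and h(49) = 48·49 + 72 = 2424 ≡ 72 (mod 98).
So h(0) = h(49) while 0 ≠ 49, therefore h is not injective, hence not bijective.
Since h is not bijective, we find the least positive k with h(k) = h(0): this means 48k ≡ 0 (mod 98), i.e. 98 ∣ 48k. Since gcd(48, 98) = 2, dividing through by 2 this holds exactly when 49 ∣ 24k, and as gcd(24, 49) = 1, exactly when 49 ∣ k.
The smallest positive such k is 49.

49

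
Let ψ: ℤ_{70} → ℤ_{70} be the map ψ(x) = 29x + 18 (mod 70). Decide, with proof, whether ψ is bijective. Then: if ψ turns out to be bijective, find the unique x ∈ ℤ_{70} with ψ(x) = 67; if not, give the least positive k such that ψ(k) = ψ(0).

21

If ψ(u) = ψ(v), then 29u ≡ 29v (mod 70). Because gcd(29, 70) = 1, we may cancel 29 to get u ≡ v (mod 70).
We now compute 29⁻¹ mod 70 explicitly. Euclid's algorithm: 70 = 2·29 + 12, 29 = 2·12 + 5, 12 = 2·5 + 2, 5 = 2·2 + 1; back-substituting gives 1 = 29·29 − 12·70, so 29⁻¹ ≡ 29 (mod 70).
For any y ∈ ℤ_{70}, x = 29(y − 18) mod 70 satisfies ψ(x) = 29·29(y − 18) + 18 ≡ y (since 29·29 ≡ 1 mod 70). So every y has a preimage.
Therefore ψ is bijective.
Since ψ is bijective, we compute ψ⁻¹(67): solve 29x + 18 ≡ 67 (mod 70), i.e. 29x ≡ 49 (mod 70).
Multiplying by 29⁻¹ = 29 gives x ≡ 29·49 = 1421 = 20·70 + 21 ≡ 21 (mod 70).
Check: ψ(21) = 29·21 + 18 = 627 = 8·70 + 67 ≡ 67 (mod 70).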